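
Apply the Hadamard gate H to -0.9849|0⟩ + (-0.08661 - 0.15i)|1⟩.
(-0.7577 - 0.1061i)|0⟩ + (-0.6352 + 0.1061i)|1⟩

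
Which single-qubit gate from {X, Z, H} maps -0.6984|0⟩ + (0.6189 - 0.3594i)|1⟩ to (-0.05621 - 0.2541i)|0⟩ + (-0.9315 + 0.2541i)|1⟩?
H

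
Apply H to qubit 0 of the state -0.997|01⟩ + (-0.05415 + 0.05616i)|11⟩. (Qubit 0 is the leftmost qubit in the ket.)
(-0.7433 + 0.03971i)|01⟩ + (-0.6667 - 0.03971i)|11⟩

H on qubit 0 mixes each pair of kets that differ only in qubit 0: amplitudes (a, b) of (|…0…⟩, |…1…⟩) become ((a + b)/√2, (a − b)/√2). Kets absent from the input have amplitude 0.
(|01⟩, |11⟩): (a, b) = (-0.997, (-0.05415 + 0.05616i)) → ((-0.7433 + 0.03971i), (-0.6667 - 0.03971i))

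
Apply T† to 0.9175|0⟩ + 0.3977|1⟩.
0.9175|0⟩ + (0.2812 - 0.2812i)|1⟩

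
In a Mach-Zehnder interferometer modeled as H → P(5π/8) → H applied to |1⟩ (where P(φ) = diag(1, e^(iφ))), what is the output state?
(0.6913 - 0.4619i)|0⟩ + (0.3087 + 0.4619i)|1⟩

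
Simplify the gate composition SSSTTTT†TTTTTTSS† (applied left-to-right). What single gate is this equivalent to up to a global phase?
S†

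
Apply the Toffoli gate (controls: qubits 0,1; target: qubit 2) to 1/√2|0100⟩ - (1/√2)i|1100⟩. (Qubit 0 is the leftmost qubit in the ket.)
1/√2|0100⟩ - (1/√2)i|1110⟩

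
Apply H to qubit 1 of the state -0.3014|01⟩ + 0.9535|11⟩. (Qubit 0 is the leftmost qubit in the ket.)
-0.2131|00⟩ + 0.2131|01⟩ + 0.6742|10⟩ - 0.6742|11⟩

H on qubit 1 mixes each pair of kets that differ only in qubit 1: amplitudes (a, b) of (|…0…⟩, |…1…⟩) become ((a + b)/√2, (a − b)/√2). Kets absent from the input have amplitude 0.
(|00⟩, |01⟩): (a, b) = (0, -0.3014) → (-0.2131, 0.2131)
(|10⟩, |11⟩): (a, b) = (0, 0.9535) → (0.6742, -0.6742)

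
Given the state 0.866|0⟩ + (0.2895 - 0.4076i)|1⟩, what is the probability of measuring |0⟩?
0.75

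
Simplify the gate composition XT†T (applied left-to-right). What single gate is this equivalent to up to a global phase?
X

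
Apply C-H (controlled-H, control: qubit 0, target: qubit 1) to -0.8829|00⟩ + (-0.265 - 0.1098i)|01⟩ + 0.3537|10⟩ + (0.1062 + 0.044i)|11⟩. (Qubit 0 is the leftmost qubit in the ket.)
-0.8829|00⟩ + (-0.265 - 0.1098i)|01⟩ + (0.3252 + 0.03111i)|10⟩ + (0.175 - 0.03111i)|11⟩

C-H leaves the control-|0⟩ kets |00⟩, |01⟩ unchanged and applies H to qubit 1 on the control-|1⟩ pair (|10⟩, |11⟩).
H = [[1/√2, 1/√2], [1/√2, -1/√2]].
With a = amp(|10⟩) = 0.3537 and b = amp(|11⟩) = (0.1062 + 0.044i):
new amp(|10⟩) = (1/√2)·a + (1/√2)·b = (0.3252 + 0.03111i)
new amp(|11⟩) = (1/√2)·a + (-1/√2)·b = (0.175 - 0.03111i)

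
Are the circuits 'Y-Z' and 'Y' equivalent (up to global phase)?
No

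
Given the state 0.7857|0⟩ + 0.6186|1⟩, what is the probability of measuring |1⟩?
0.3827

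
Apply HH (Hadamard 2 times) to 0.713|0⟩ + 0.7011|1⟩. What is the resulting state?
0.713|0⟩ + 0.7011|1⟩

H² = I, so an even number of Hadamards cancels: H^2 = I and the state is unchanged.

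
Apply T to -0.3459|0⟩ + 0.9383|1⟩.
-0.3459|0⟩ + (0.6635 + 0.6635i)|1⟩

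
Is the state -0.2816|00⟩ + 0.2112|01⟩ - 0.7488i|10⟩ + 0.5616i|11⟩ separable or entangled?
Separable

Writing the state as a|00⟩ + b|01⟩ + c|10⟩ + d|11⟩, it is a product state iff ad − bc = 0.
Here (a, b, c, d) = (-0.2816, 0.2112, -0.7488i, 0.5616i): ad − bc = (-0.2816)(0.5616i) − (0.2112)(-0.7488i) = 0, so the state is separable.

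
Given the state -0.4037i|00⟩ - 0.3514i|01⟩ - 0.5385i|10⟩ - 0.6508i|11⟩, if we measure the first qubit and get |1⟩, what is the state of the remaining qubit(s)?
-0.6375i|0⟩ - 0.7704i|1⟩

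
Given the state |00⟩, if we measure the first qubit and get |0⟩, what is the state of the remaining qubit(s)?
|0⟩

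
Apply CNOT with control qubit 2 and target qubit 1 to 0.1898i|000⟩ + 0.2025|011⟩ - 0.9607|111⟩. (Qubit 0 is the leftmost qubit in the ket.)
0.1898i|000⟩ + 0.2025|001⟩ - 0.9607|101⟩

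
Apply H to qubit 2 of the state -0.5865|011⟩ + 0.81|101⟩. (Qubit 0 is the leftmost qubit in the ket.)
-0.4147|010⟩ + 0.4147|011⟩ + 0.5728|100⟩ - 0.5728|101⟩

H on qubit 2 mixes each pair of kets that differ only in qubit 2: amplitudes (a, b) of (|…0…⟩, |…1…⟩) become ((a + b)/√2, (a − b)/√2). Kets absent from the input have amplitude 0.
(|010⟩, |011⟩): (a, b) = (0, -0.5865) → (-0.4147, 0.4147)
(|100⟩, |101⟩): (a, b) = (0, 0.81) → (0.5728, -0.5728)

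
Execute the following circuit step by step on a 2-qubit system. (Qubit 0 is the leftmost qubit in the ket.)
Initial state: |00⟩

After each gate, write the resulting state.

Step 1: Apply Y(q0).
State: i|10⟩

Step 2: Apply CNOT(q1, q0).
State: i|10⟩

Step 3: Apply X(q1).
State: i|11⟩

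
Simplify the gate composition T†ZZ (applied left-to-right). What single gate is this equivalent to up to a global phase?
T†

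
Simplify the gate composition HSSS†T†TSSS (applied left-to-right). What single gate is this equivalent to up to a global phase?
H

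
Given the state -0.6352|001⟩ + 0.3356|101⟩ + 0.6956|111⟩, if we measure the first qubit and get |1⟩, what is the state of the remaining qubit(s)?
0.4345|01⟩ + 0.9007|11⟩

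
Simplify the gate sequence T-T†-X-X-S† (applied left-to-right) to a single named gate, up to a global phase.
S†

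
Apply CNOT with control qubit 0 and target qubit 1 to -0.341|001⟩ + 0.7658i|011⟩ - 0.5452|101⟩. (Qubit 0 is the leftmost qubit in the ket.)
-0.341|001⟩ + 0.7658i|011⟩ - 0.5452|111⟩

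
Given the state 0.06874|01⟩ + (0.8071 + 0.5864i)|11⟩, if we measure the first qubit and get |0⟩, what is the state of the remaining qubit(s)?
|1⟩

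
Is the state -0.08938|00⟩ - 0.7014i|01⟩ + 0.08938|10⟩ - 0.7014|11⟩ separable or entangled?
Entangled

Writing the state as a|00⟩ + b|01⟩ + c|10⟩ + d|11⟩, it is a product state iff ad − bc = 0.
Here (a, b, c, d) = (-0.08938, -0.7014i, 0.08938, -0.7014): ad − bc = (-0.08938)(-0.7014) − (-0.7014i)(0.08938) = (0.06269 + 0.06269i) ≠ 0, so the state is entangled.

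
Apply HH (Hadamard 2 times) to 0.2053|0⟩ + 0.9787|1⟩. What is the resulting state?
0.2053|0⟩ + 0.9787|1⟩

H² = I, so an even number of Hadamards cancels: H^2 = I and the state is unchanged.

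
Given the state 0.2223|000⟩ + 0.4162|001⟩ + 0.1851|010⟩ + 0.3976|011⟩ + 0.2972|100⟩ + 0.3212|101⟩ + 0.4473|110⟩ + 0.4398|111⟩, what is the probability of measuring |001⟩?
0.1732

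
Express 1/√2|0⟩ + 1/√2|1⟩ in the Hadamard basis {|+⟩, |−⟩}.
|+⟩

With |ψ⟩ = α|0⟩ + β|1⟩, the Hadamard-basis coefficients are ⟨+|ψ⟩ = (α + β)/√2 and ⟨−|ψ⟩ = (α − β)/√2.
Here α = 1/√2, β = 1/√2: (α + β)/√2 = 1, (α − β)/√2 = 0.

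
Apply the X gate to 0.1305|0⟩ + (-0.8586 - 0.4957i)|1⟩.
(-0.8586 - 0.4957i)|0⟩ + 0.1305|1⟩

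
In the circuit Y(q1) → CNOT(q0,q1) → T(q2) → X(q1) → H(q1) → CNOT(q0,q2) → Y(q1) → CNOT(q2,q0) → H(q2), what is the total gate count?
9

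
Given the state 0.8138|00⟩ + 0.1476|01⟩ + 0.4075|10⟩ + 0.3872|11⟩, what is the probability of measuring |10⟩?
0.1661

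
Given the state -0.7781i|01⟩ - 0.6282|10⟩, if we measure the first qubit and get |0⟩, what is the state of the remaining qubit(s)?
-i|1⟩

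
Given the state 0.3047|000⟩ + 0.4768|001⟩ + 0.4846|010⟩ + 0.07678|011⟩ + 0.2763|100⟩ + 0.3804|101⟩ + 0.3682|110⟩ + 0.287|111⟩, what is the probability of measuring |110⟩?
0.1356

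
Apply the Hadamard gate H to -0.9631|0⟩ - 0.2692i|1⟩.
(-0.681 - 0.1904i)|0⟩ + (-0.681 + 0.1904i)|1⟩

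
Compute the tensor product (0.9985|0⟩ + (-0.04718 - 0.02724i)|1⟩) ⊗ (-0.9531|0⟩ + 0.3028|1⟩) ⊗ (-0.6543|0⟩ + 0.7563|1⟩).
0.6227|000⟩ - 0.7197|001⟩ - 0.1978|010⟩ + 0.2287|011⟩ + (-0.02942 - 0.01699i)|100⟩ + (0.03401 + 0.01964i)|101⟩ + (0.009347 + 0.005397i)|110⟩ + (-0.0108 - 0.006238i)|111⟩

amp(|b₁b₂…⟩) = product of the factor amplitudes for bits b₁, b₂, …; only kets whose every factor amplitude is nonzero survive.
|000⟩: (0.9985)(-0.9531)(-0.6543) = 0.6227
|001⟩: (0.9985)(-0.9531)(0.7563) = -0.7197
|010⟩: (0.9985)(0.3028)(-0.6543) = -0.1978
|011⟩: (0.9985)(0.3028)(0.7563) = 0.2287
|100⟩: (-0.04718 - 0.02724i)(-0.9531)(-0.6543) = (-0.02942 - 0.01699i)
|101⟩: (-0.04718 - 0.02724i)(-0.9531)(0.7563) = (0.03401 + 0.01964i)
|110⟩: (-0.04718 - 0.02724i)(0.3028)(-0.6543) = (0.009347 + 0.005397i)
|111⟩: (-0.04718 - 0.02724i)(0.3028)(0.7563) = (-0.0108 - 0.006238i)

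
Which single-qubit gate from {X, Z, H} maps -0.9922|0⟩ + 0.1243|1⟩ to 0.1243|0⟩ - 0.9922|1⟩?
X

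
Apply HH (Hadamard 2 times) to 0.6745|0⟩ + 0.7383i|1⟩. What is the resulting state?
0.6745|0⟩ + 0.7383i|1⟩

H² = I, so an even number of Hadamards cancels: H^2 = I and the state is unchanged.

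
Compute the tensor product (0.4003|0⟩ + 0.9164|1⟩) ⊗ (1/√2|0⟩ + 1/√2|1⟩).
0.2831|00⟩ + 0.2831|01⟩ + 0.648|10⟩ + 0.648|11⟩

amp(|b₁b₂…⟩) = product of the factor amplitudes for bits b₁, b₂, …; only kets whose every factor amplitude is nonzero survive.
|00⟩: (0.4003)(1/√2) = 0.2831
|01⟩: (0.4003)(1/√2) = 0.2831
|10⟩: (0.9164)(1/√2) = 0.648
|11⟩: (0.9164)(1/√2) = 0.648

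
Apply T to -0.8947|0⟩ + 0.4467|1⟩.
-0.8947|0⟩ + (0.3159 + 0.3159i)|1⟩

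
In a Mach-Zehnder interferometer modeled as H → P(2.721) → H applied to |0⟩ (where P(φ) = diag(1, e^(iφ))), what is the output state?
(0.04358 + 0.2042i)|0⟩ + (0.9564 - 0.2042i)|1⟩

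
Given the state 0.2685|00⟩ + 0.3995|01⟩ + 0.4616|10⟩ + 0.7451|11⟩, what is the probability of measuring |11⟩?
0.5552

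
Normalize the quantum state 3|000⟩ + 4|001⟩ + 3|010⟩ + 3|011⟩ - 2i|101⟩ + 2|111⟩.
0.4201|000⟩ + 0.5601|001⟩ + 0.4201|010⟩ + 0.4201|011⟩ - 0.2801i|101⟩ + 0.2801|111⟩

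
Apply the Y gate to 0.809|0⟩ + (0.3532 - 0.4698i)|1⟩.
(-0.4698 - 0.3532i)|0⟩ + 0.809i|1⟩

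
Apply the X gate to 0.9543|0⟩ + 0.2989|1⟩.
0.2989|0⟩ + 0.9543|1⟩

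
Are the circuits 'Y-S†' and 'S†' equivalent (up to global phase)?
No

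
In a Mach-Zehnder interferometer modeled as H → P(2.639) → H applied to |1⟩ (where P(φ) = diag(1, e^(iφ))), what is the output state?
(0.9382 - 0.2408i)|0⟩ + (0.06183 + 0.2408i)|1⟩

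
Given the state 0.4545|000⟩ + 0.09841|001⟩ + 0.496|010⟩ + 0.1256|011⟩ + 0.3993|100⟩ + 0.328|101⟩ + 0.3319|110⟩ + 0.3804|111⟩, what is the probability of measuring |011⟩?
0.01578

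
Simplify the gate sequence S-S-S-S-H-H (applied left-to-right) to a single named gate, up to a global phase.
I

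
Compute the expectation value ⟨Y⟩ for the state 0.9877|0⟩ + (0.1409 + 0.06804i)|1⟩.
0.1344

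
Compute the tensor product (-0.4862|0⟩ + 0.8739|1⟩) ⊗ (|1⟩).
-0.4862|01⟩ + 0.8739|11⟩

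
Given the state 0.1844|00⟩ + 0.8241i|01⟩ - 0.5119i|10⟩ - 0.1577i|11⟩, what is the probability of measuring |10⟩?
0.262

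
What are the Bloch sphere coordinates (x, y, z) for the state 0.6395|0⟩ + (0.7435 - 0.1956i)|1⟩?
(0.9509, -0.2502, -0.1821)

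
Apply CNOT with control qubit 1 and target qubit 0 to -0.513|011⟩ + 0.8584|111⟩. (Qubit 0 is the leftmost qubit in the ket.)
0.8584|011⟩ - 0.513|111⟩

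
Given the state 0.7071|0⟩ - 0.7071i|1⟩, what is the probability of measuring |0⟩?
0.5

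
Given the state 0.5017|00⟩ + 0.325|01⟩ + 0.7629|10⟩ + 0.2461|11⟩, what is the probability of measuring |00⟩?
0.2517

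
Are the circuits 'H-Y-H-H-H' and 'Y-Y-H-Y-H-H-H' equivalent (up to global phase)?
Yes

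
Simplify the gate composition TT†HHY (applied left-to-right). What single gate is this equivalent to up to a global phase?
Y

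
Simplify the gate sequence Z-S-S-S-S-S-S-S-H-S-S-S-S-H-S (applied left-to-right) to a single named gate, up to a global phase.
Z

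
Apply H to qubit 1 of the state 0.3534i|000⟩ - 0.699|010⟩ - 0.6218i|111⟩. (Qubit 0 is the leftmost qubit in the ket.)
(-0.4943 + 0.2499i)|000⟩ + (0.4943 + 0.2499i)|010⟩ - 0.4397i|101⟩ + 0.4397i|111⟩

H on qubit 1 mixes each pair of kets that differ only in qubit 1: amplitudes (a, b) of (|…0…⟩, |…1…⟩) become ((a + b)/√2, (a − b)/√2). Kets absent from the input have amplitude 0.
(|000⟩, |010⟩): (a, b) = (0.3534i, -0.699) → ((-0.4943 + 0.2499i), (0.4943 + 0.2499i))
(|101⟩, |111⟩): (a, b) = (0, -0.6218i) → (-0.4397i, 0.4397i)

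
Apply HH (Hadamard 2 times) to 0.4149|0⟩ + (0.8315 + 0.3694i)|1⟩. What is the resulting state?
0.4149|0⟩ + (0.8315 + 0.3694i)|1⟩

H² = I, so an even number of Hadamards cancels: H^2 = I and the state is unchanged.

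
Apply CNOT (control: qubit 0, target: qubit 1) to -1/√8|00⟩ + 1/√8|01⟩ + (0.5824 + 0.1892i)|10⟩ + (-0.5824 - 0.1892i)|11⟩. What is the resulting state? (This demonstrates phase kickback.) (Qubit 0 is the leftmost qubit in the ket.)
-1/√8|00⟩ + 1/√8|01⟩ + (-0.5824 - 0.1892i)|10⟩ + (0.5824 + 0.1892i)|11⟩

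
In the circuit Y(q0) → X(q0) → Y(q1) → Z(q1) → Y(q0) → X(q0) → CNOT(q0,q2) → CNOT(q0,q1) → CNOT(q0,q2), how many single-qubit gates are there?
6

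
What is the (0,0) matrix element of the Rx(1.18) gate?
0.8309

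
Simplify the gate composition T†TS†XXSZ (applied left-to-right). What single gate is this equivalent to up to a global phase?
Z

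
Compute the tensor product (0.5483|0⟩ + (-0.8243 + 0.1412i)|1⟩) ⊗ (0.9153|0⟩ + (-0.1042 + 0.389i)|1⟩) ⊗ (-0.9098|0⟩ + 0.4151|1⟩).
-0.4566|000⟩ + 0.2083|001⟩ + (0.05198 - 0.1941i)|010⟩ + (-0.02372 + 0.08854i)|011⟩ + (0.6864 - 0.1176i)|100⟩ + (-0.3132 + 0.05365i)|101⟩ + (-0.02817 + 0.3051i)|110⟩ + (0.01285 - 0.1392i)|111⟩

amp(|b₁b₂…⟩) = product of the factor amplitudes for bits b₁, b₂, …; only kets whose every factor amplitude is nonzero survive.
|000⟩: (0.5483)(0.9153)(-0.9098) = -0.4566
|001⟩: (0.5483)(0.9153)(0.4151) = 0.2083
|010⟩: (0.5483)(-0.1042 + 0.389i)(-0.9098) = (0.05198 - 0.1941i)
|011⟩: (0.5483)(-0.1042 + 0.389i)(0.4151) = (-0.02372 + 0.08854i)
|100⟩: (-0.8243 + 0.1412i)(0.9153)(-0.9098) = (0.6864 - 0.1176i)
|101⟩: (-0.8243 + 0.1412i)(0.9153)(0.4151) = (-0.3132 + 0.05365i)
|110⟩: (-0.8243 + 0.1412i)(-0.1042 + 0.389i)(-0.9098) = (-0.02817 + 0.3051i)
|111⟩: (-0.8243 + 0.1412i)(-0.1042 + 0.389i)(0.4151) = (0.01285 - 0.1392i)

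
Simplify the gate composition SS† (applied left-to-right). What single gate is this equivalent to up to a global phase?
I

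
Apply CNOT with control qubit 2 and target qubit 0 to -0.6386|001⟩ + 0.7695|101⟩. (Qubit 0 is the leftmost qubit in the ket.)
0.7695|001⟩ - 0.6386|101⟩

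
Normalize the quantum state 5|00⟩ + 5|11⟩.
1/√2|00⟩ + 1/√2|11⟩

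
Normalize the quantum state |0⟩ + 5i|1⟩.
0.1961|0⟩ + 0.9806i|1⟩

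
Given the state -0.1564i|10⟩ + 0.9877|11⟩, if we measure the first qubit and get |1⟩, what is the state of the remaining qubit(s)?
-0.1564i|0⟩ + 0.9877|1⟩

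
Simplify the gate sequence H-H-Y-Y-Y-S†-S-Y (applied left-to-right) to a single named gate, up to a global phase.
I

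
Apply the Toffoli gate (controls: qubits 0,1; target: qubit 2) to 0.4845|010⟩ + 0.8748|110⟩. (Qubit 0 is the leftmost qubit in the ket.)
0.4845|010⟩ + 0.8748|111⟩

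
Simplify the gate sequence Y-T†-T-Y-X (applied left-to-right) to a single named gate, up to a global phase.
X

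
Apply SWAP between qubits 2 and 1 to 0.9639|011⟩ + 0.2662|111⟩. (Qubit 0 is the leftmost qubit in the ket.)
0.9639|011⟩ + 0.2662|111⟩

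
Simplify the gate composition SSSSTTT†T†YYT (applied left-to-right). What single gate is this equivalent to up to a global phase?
T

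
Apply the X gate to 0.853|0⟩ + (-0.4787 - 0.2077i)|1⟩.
(-0.4787 - 0.2077i)|0⟩ + 0.853|1⟩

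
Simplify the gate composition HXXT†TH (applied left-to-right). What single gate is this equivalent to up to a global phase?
I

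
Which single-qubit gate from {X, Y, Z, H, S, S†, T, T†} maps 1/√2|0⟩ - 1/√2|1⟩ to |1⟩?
H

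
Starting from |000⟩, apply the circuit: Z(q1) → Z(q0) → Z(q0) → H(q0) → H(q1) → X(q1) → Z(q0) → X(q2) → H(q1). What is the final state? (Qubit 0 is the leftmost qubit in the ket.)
1/√2|001⟩ - 1/√2|101⟩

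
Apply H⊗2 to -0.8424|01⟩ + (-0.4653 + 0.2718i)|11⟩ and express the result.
(-0.6539 + 0.1359i)|00⟩ + (0.6539 - 0.1359i)|01⟩ + (-0.1886 - 0.1359i)|10⟩ + (0.1886 + 0.1359i)|11⟩

H⊗2 gives amp(|y⟩) = (1/2) Σ_x (−1)^(x·y) amp(|x⟩), where x·y is the number of positions in which both x and y have a 1.
|00⟩: (-0.8424 + (-0.4653 + 0.2718i))/2 = (-0.6539 + 0.1359i)
|01⟩: (0.8424 - (-0.4653 + 0.2718i))/2 = (0.6539 - 0.1359i)
|10⟩: (-0.8424 - (-0.4653 + 0.2718i))/2 = (-0.1886 - 0.1359i)
|11⟩: (0.8424 + (-0.4653 + 0.2718i))/2 = (0.1886 + 0.1359i)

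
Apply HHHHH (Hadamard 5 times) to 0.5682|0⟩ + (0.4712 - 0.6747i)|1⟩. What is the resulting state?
(0.735 - 0.4771i)|0⟩ + (0.06859 + 0.4771i)|1⟩

H² = I, so H^5 = H: a single Hadamard. With (a, b) = (0.5682, (0.4712 - 0.6747i)), H gives ((a + b)/√2, (a − b)/√2) = ((0.735 - 0.4771i), (0.06859 + 0.4771i)).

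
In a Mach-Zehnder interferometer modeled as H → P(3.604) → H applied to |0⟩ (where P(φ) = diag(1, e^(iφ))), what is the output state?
(0.05251 - 0.2231i)|0⟩ + (0.9475 + 0.2231i)|1⟩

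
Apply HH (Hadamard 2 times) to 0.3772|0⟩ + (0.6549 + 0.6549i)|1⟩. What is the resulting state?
0.3772|0⟩ + (0.6549 + 0.6549i)|1⟩

H² = I, so an even number of Hadamards cancels: H^2 = I and the state is unchanged.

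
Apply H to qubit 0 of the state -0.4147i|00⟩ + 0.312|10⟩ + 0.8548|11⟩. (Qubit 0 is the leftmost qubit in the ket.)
(0.2206 - 0.2932i)|00⟩ + 0.6044|01⟩ + (-0.2206 - 0.2932i)|10⟩ - 0.6044|11⟩

H on qubit 0 mixes each pair of kets that differ only in qubit 0: amplitudes (a, b) of (|…0…⟩, |…1…⟩) become ((a + b)/√2, (a − b)/√2). Kets absent from the input have amplitude 0.
(|00⟩, |10⟩): (a, b) = (-0.4147i, 0.312) → ((0.2206 - 0.2932i), (-0.2206 - 0.2932i))
(|01⟩, |11⟩): (a, b) = (0, 0.8548) → (0.6044, -0.6044)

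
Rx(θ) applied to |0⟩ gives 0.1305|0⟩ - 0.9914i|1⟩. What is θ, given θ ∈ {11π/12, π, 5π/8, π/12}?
11π/12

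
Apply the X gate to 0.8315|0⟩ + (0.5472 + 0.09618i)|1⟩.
(0.5472 + 0.09618i)|0⟩ + 0.8315|1⟩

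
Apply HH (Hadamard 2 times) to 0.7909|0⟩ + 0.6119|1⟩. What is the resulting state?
0.7909|0⟩ + 0.6119|1⟩

H² = I, so an even number of Hadamards cancels: H^2 = I and the state is unchanged.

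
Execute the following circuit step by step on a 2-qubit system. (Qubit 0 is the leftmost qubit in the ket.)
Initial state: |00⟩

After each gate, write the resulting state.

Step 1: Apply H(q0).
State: 1/√2|00⟩ + 1/√2|10⟩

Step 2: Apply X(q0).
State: 1/√2|00⟩ + 1/√2|10⟩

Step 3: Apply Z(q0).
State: 1/√2|00⟩ - 1/√2|10⟩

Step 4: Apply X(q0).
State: -1/√2|00⟩ + 1/√2|10⟩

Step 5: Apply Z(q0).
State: -1/√2|00⟩ - 1/√2|10⟩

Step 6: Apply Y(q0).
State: (1/√2)i|00⟩ - (1/√2)i|10⟩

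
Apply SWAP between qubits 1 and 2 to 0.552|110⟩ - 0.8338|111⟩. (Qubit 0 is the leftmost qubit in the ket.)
0.552|101⟩ - 0.8338|111⟩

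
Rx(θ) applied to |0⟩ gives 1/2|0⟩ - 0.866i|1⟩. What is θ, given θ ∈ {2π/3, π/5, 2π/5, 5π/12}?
2π/3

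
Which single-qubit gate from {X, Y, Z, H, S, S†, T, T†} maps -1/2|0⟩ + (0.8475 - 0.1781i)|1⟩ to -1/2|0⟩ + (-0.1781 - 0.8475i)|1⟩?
S†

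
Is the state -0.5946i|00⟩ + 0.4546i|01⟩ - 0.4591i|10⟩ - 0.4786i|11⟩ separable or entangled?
Entangled

Writing the state as a|00⟩ + b|01⟩ + c|10⟩ + d|11⟩, it is a product state iff ad − bc = 0.
Here (a, b, c, d) = (-0.5946i, 0.4546i, -0.4591i, -0.4786i): ad − bc = (-0.5946i)(-0.4786i) − (0.4546i)(-0.4591i) = -0.4933 ≠ 0, so the state is entangled.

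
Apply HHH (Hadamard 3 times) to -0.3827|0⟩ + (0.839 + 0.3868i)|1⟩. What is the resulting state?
(0.3227 + 0.2735i)|0⟩ + (-0.8639 - 0.2735i)|1⟩

H² = I, so H^3 = H: a single Hadamard. With (a, b) = (-0.3827, (0.839 + 0.3868i)), H gives ((a + b)/√2, (a − b)/√2) = ((0.3227 + 0.2735i), (-0.8639 - 0.2735i)).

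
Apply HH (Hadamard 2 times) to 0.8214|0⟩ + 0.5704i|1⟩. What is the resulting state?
0.8214|0⟩ + 0.5704i|1⟩

H² = I, so an even number of Hadamards cancels: H^2 = I and the state is unchanged.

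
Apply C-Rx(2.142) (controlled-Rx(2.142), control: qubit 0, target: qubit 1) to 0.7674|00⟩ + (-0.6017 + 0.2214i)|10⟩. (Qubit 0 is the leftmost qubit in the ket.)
0.7674|00⟩ + (-0.2884 + 0.1061i)|10⟩ + (0.1943 + 0.5281i)|11⟩

C-Rx(2.142) leaves the control-|0⟩ kets |00⟩, |01⟩ unchanged and applies Rx(2.142) to qubit 1 on the control-|1⟩ pair (|10⟩, |11⟩).
Rx(2.142) = [[cos(θ/2), −i·sin(θ/2)], [−i·sin(θ/2), cos(θ/2)]]; θ = 2.142, cos(θ/2) ≈ 0.479247, sin(θ/2) ≈ 0.87768.
With a = amp(|10⟩) = (-0.6017 + 0.2214i) and b = amp(|11⟩) = 0:
new amp(|10⟩) = (0.479247)·a + (-0.87768i)·b = (-0.2884 + 0.1061i)
new amp(|11⟩) = (-0.87768i)·a + (0.479247)·b = (0.1943 + 0.5281i)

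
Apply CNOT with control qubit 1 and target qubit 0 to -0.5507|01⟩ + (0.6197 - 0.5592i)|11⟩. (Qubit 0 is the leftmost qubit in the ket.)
(0.6197 - 0.5592i)|01⟩ - 0.5507|11⟩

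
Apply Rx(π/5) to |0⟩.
0.9511|0⟩ - 0.309i|1⟩

Rx(π/5) = [[cos(θ/2), −i·sin(θ/2)], [−i·sin(θ/2), cos(θ/2)]]; θ = π/5, cos(θ/2) ≈ 0.951057, sin(θ/2) ≈ 0.309017.
With a = amp(|0⟩) = 1 and b = amp(|1⟩) = 0:
new amp(|0⟩) = (0.951057)·a + (-0.309017i)·b = 0.9511
new amp(|1⟩) = (-0.309017i)·a + (0.951057)·b = -0.309i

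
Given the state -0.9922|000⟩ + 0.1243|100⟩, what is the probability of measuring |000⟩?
0.9845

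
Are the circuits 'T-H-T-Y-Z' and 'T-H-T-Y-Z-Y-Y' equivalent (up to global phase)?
Yes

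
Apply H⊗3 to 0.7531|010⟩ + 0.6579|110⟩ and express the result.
0.4989|000⟩ + 0.4989|001⟩ - 0.4989|010⟩ - 0.4989|011⟩ + 0.03366|100⟩ + 0.03366|101⟩ - 0.03366|110⟩ - 0.03366|111⟩

H⊗3 gives amp(|y⟩) = (1/2√2) Σ_x (−1)^(x·y) amp(|x⟩), where x·y is the number of positions in which both x and y have a 1.
|000⟩: (0.7531 + 0.6579)/(2√2) = 0.4989
|001⟩: (0.7531 + 0.6579)/(2√2) = 0.4989
|010⟩: (-0.7531 - 0.6579)/(2√2) = -0.4989
|011⟩: (-0.7531 - 0.6579)/(2√2) = -0.4989
|100⟩: (0.7531 - 0.6579)/(2√2) = 0.03366
|101⟩: (0.7531 - 0.6579)/(2√2) = 0.03366
|110⟩: (-0.7531 + 0.6579)/(2√2) = -0.03366
|111⟩: (-0.7531 + 0.6579)/(2√2) = -0.03366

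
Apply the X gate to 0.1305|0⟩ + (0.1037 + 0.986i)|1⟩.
(0.1037 + 0.986i)|0⟩ + 0.1305|1⟩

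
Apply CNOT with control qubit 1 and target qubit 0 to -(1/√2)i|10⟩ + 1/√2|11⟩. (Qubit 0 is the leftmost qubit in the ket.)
1/√2|01⟩ - (1/√2)i|10⟩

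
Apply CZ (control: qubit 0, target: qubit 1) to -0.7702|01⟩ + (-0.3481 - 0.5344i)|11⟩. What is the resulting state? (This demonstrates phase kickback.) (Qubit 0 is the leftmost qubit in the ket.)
-0.7702|01⟩ + (0.3481 + 0.5344i)|11⟩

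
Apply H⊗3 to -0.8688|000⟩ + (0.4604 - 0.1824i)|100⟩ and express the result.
(-0.1444 - 0.06449i)|000⟩ + (-0.1444 - 0.06449i)|001⟩ + (-0.1444 - 0.06449i)|010⟩ + (-0.1444 - 0.06449i)|011⟩ + (-0.4699 + 0.06449i)|100⟩ + (-0.4699 + 0.06449i)|101⟩ + (-0.4699 + 0.06449i)|110⟩ + (-0.4699 + 0.06449i)|111⟩

H⊗3 gives amp(|y⟩) = (1/2√2) Σ_x (−1)^(x·y) amp(|x⟩), where x·y is the number of positions in which both x and y have a 1.
|000⟩: (-0.8688 + (0.4604 - 0.1824i))/(2√2) = (-0.1444 - 0.06449i)
|001⟩: (-0.8688 + (0.4604 - 0.1824i))/(2√2) = (-0.1444 - 0.06449i)
|010⟩: (-0.8688 + (0.4604 - 0.1824i))/(2√2) = (-0.1444 - 0.06449i)
|011⟩: (-0.8688 + (0.4604 - 0.1824i))/(2√2) = (-0.1444 - 0.06449i)
|100⟩: (-0.8688 - (0.4604 - 0.1824i))/(2√2) = (-0.4699 + 0.06449i)
|101⟩: (-0.8688 - (0.4604 - 0.1824i))/(2√2) = (-0.4699 + 0.06449i)
|110⟩: (-0.8688 - (0.4604 - 0.1824i))/(2√2) = (-0.4699 + 0.06449i)
|111⟩: (-0.8688 - (0.4604 - 0.1824i))/(2√2) = (-0.4699 + 0.06449i)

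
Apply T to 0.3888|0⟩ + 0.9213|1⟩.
0.3888|0⟩ + (0.6515 + 0.6515i)|1⟩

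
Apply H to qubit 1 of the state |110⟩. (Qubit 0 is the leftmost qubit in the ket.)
1/√2|100⟩ - 1/√2|110⟩

H on qubit 1 mixes each pair of kets that differ only in qubit 1: amplitudes (a, b) of (|…0…⟩, |…1…⟩) become ((a + b)/√2, (a − b)/√2). Kets absent from the input have amplitude 0.
(|100⟩, |110⟩): (a, b) = (0, 1) → (1/√2, -1/√2)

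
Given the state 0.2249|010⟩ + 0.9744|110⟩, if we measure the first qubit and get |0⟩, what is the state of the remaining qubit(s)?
|10⟩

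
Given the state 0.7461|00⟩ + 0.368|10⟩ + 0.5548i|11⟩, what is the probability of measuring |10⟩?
0.1354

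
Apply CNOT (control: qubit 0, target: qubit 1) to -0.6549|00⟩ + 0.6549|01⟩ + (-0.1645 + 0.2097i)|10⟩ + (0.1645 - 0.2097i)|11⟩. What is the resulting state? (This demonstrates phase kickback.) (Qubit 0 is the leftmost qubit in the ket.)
-0.6549|00⟩ + 0.6549|01⟩ + (0.1645 - 0.2097i)|10⟩ + (-0.1645 + 0.2097i)|11⟩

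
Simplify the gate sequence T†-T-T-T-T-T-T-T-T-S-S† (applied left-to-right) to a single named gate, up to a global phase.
T†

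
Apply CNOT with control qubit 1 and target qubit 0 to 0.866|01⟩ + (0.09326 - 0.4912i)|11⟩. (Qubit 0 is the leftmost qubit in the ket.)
(0.09326 - 0.4912i)|01⟩ + 0.866|11⟩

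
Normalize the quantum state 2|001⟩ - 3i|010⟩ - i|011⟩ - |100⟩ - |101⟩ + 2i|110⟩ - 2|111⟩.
1/√6|001⟩ - 0.6124i|010⟩ - 0.2041i|011⟩ - 0.2041|100⟩ - 0.2041|101⟩ + (1/√6)i|110⟩ - 1/√6|111⟩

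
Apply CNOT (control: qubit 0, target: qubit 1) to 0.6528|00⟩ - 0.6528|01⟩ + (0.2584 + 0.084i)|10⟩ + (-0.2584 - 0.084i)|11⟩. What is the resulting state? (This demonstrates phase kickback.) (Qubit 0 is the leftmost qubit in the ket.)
0.6528|00⟩ - 0.6528|01⟩ + (-0.2584 - 0.084i)|10⟩ + (0.2584 + 0.084i)|11⟩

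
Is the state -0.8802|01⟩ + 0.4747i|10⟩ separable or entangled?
Entangled

Writing the state as a|00⟩ + b|01⟩ + c|10⟩ + d|11⟩, it is a product state iff ad − bc = 0.
Here (a, b, c, d) = (0, -0.8802, 0.4747i, 0): ad − bc = (0)(0) − (-0.8802)(0.4747i) = 0.4178i ≠ 0, so the state is entangled.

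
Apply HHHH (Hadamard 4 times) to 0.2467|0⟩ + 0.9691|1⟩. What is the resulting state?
0.2467|0⟩ + 0.9691|1⟩

H² = I, so an even number of Hadamards cancels: H^4 = I and the state is unchanged.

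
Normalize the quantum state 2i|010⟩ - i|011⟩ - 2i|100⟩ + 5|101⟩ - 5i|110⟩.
0.2604i|010⟩ - 0.1302i|011⟩ - 0.2604i|100⟩ + 0.6509|101⟩ - 0.6509i|110⟩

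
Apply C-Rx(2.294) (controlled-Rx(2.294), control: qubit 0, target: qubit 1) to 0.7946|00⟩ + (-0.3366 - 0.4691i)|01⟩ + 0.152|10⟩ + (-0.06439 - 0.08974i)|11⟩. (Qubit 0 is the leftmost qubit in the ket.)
0.7946|00⟩ + (-0.3366 - 0.4691i)|01⟩ + (-0.0193 + 0.05869i)|10⟩ + (-0.02648 - 0.1755i)|11⟩

C-Rx(2.294) leaves the control-|0⟩ kets |00⟩, |01⟩ unchanged and applies Rx(2.294) to qubit 1 on the control-|1⟩ pair (|10⟩, |11⟩).
Rx(2.294) = [[cos(θ/2), −i·sin(θ/2)], [−i·sin(θ/2), cos(θ/2)]]; θ = 2.294, cos(θ/2) ≈ 0.411224, sin(θ/2) ≈ 0.911534.
With a = amp(|10⟩) = 0.152 and b = amp(|11⟩) = (-0.06439 - 0.08974i):
new amp(|10⟩) = (0.411224)·a + (-0.911534i)·b = (-0.0193 + 0.05869i)
new amp(|11⟩) = (-0.911534i)·a + (0.411224)·b = (-0.02648 - 0.1755i)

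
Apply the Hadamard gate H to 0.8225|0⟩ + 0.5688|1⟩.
0.9838|0⟩ + 0.1794|1⟩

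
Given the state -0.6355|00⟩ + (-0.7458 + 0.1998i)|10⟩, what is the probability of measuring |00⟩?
0.4039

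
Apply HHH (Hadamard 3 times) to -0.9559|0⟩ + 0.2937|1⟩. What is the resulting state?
-0.4682|0⟩ - 0.8836|1⟩

H² = I, so H^3 = H: a single Hadamard. With (a, b) = (-0.9559, 0.2937), H gives ((a + b)/√2, (a − b)/√2) = (-0.4682, -0.8836).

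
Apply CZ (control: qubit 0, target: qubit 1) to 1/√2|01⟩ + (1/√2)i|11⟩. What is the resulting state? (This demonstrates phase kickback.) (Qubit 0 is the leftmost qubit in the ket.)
1/√2|01⟩ - (1/√2)i|11⟩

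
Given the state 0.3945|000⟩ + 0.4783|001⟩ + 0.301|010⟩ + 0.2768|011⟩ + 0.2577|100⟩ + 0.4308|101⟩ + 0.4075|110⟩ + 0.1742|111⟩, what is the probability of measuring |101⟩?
0.1856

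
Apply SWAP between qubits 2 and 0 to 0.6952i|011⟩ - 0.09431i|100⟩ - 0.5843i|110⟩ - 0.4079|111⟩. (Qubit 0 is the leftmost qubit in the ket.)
-0.09431i|001⟩ - 0.5843i|011⟩ + 0.6952i|110⟩ - 0.4079|111⟩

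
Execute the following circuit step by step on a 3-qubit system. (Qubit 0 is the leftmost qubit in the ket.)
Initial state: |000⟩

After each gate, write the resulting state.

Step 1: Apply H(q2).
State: 1/√2|000⟩ + 1/√2|001⟩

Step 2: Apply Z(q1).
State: 1/√2|000⟩ + 1/√2|001⟩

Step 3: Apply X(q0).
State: 1/√2|100⟩ + 1/√2|101⟩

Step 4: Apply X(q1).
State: 1/√2|110⟩ + 1/√2|111⟩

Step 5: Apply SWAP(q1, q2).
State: 1/√2|101⟩ + 1/√2|111⟩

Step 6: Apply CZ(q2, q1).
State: 1/√2|101⟩ - 1/√2|111⟩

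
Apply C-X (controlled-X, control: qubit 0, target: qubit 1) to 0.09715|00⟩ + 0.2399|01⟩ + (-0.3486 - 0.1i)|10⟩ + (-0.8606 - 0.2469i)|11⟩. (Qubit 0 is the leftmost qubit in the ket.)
0.09715|00⟩ + 0.2399|01⟩ + (-0.8606 - 0.2469i)|10⟩ + (-0.3486 - 0.1i)|11⟩

C-X leaves the control-|0⟩ kets |00⟩, |01⟩ unchanged and applies X to qubit 1 on the control-|1⟩ pair (|10⟩, |11⟩).
X = [[0, 1], [1, 0]].
With a = amp(|10⟩) = (-0.3486 - 0.1i) and b = amp(|11⟩) = (-0.8606 - 0.2469i):
new amp(|10⟩) = (1)·b = (-0.8606 - 0.2469i)
new amp(|11⟩) = (1)·a = (-0.3486 - 0.1i)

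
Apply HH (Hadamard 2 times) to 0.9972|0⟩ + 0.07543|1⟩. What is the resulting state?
0.9972|0⟩ + 0.07543|1⟩

H² = I, so an even number of Hadamards cancels: H^2 = I and the state is unchanged.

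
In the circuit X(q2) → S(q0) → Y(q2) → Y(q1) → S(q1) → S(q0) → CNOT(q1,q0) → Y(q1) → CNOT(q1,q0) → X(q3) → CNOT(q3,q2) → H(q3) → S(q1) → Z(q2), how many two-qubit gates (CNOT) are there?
3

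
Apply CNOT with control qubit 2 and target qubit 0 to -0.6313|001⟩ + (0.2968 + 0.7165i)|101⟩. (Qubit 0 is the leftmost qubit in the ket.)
(0.2968 + 0.7165i)|001⟩ - 0.6313|101⟩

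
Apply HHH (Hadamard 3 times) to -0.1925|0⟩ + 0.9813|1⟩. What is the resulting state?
0.5578|0⟩ - 0.83|1⟩

H² = I, so H^3 = H: a single Hadamard. With (a, b) = (-0.1925, 0.9813), H gives ((a + b)/√2, (a − b)/√2) = (0.5578, -0.83).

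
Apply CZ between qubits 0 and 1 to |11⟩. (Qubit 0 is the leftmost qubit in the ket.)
-|11⟩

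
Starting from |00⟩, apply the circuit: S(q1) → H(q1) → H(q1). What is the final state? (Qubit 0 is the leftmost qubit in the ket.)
|00⟩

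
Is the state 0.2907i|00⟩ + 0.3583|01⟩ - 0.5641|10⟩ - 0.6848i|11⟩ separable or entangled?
Entangled

Writing the state as a|00⟩ + b|01⟩ + c|10⟩ + d|11⟩, it is a product state iff ad − bc = 0.
Here (a, b, c, d) = (0.2907i, 0.3583, -0.5641, -0.6848i): ad − bc = (0.2907i)(-0.6848i) − (0.3583)(-0.5641) = 0.4012 ≠ 0, so the state is entangled.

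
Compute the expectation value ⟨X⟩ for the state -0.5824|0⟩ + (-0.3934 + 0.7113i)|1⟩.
0.4582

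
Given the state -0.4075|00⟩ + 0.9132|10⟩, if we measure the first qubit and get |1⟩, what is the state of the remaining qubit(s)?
|0⟩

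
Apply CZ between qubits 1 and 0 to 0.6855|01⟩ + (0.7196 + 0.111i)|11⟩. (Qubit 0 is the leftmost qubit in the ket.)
0.6855|01⟩ + (-0.7196 - 0.111i)|11⟩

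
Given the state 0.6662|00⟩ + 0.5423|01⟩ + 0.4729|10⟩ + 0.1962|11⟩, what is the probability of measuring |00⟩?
0.4438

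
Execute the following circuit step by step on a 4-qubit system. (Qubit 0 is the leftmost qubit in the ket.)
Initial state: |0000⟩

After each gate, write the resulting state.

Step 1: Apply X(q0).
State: |1000⟩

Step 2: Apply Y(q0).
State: -i|0000⟩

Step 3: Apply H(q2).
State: -(1/√2)i|0000⟩ - (1/√2)i|0010⟩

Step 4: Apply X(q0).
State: -(1/√2)i|1000⟩ - (1/√2)i|1010⟩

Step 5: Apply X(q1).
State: -(1/√2)i|1100⟩ - (1/√2)i|1110⟩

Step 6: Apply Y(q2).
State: -1/√2|1100⟩ + 1/√2|1110⟩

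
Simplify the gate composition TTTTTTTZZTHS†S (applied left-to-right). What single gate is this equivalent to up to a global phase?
H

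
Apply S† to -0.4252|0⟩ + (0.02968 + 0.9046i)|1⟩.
-0.4252|0⟩ + (0.9046 - 0.02968i)|1⟩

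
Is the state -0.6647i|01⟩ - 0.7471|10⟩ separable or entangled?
Entangled

Writing the state as a|00⟩ + b|01⟩ + c|10⟩ + d|11⟩, it is a product state iff ad − bc = 0.
Here (a, b, c, d) = (0, -0.6647i, -0.7471, 0): ad − bc = (0)(0) − (-0.6647i)(-0.7471) = -0.4966i ≠ 0, so the state is entangled.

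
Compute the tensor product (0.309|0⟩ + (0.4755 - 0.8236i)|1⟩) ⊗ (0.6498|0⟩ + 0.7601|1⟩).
0.2008|00⟩ + 0.2349|01⟩ + (0.309 - 0.5352i)|10⟩ + (0.3614 - 0.626i)|11⟩

amp(|b₁b₂…⟩) = product of the factor amplitudes for bits b₁, b₂, …; only kets whose every factor amplitude is nonzero survive.
|00⟩: (0.309)(0.6498) = 0.2008
|01⟩: (0.309)(0.7601) = 0.2349
|10⟩: (0.4755 - 0.8236i)(0.6498) = (0.309 - 0.5352i)
|11⟩: (0.4755 - 0.8236i)(0.7601) = (0.3614 - 0.626i)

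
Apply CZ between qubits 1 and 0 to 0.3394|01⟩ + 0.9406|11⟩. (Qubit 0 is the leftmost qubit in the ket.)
0.3394|01⟩ - 0.9406|11⟩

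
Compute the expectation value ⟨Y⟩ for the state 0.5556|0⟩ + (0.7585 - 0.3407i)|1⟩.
-0.3786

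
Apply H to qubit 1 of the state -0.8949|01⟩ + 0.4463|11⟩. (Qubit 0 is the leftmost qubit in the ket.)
-0.6328|00⟩ + 0.6328|01⟩ + 0.3156|10⟩ - 0.3156|11⟩

H on qubit 1 mixes each pair of kets that differ only in qubit 1: amplitudes (a, b) of (|…0…⟩, |…1…⟩) become ((a + b)/√2, (a − b)/√2). Kets absent from the input have amplitude 0.
(|00⟩, |01⟩): (a, b) = (0, -0.8949) → (-0.6328, 0.6328)
(|10⟩, |11⟩): (a, b) = (0, 0.4463) → (0.3156, -0.3156)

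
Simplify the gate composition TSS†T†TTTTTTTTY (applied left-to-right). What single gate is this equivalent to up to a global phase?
Y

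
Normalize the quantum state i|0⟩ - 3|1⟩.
0.3162i|0⟩ - 0.9487|1⟩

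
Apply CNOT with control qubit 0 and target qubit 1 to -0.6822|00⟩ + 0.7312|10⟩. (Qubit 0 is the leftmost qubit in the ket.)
-0.6822|00⟩ + 0.7312|11⟩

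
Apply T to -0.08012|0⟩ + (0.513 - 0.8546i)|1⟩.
-0.08012|0⟩ + (0.967 - 0.2415i)|1⟩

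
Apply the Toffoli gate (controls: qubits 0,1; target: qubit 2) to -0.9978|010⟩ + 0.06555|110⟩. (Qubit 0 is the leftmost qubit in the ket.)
-0.9978|010⟩ + 0.06555|111⟩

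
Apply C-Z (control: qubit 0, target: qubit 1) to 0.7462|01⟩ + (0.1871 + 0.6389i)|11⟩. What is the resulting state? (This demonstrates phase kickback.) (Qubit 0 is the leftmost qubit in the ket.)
0.7462|01⟩ + (-0.1871 - 0.6389i)|11⟩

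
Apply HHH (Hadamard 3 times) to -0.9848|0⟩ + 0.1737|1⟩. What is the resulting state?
-0.5735|0⟩ - 0.8192|1⟩

H² = I, so H^3 = H: a single Hadamard. With (a, b) = (-0.9848, 0.1737), H gives ((a + b)/√2, (a − b)/√2) = (-0.5735, -0.8192).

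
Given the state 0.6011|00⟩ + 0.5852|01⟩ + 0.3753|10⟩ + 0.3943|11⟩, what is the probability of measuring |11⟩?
0.1555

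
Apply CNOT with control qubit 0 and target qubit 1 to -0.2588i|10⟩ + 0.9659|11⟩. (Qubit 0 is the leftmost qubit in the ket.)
0.9659|10⟩ - 0.2588i|11⟩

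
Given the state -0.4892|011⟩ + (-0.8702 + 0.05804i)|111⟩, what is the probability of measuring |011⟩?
0.2393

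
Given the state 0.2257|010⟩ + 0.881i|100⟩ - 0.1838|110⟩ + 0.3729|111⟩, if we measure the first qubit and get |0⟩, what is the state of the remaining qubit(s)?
|10⟩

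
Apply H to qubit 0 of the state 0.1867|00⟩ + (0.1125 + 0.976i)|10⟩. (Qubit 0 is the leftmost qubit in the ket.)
(0.2116 + 0.6901i)|00⟩ + (0.05247 - 0.6901i)|10⟩

H on qubit 0 mixes each pair of kets that differ only in qubit 0: amplitudes (a, b) of (|…0…⟩, |…1…⟩) become ((a + b)/√2, (a − b)/√2). Kets absent from the input have amplitude 0.
(|00⟩, |10⟩): (a, b) = (0.1867, (0.1125 + 0.976i)) → ((0.2116 + 0.6901i), (0.05247 - 0.6901i))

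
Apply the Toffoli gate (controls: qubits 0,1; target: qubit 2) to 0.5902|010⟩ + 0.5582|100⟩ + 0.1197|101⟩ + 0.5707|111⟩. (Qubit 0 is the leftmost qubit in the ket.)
0.5902|010⟩ + 0.5582|100⟩ + 0.1197|101⟩ + 0.5707|110⟩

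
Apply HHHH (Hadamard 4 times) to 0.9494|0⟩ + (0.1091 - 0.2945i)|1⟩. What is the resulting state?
0.9494|0⟩ + (0.1091 - 0.2945i)|1⟩

H² = I, so an even number of Hadamards cancels: H^4 = I and the state is unchanged.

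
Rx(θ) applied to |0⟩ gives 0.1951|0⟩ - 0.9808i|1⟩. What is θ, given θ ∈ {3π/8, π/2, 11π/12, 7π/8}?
7π/8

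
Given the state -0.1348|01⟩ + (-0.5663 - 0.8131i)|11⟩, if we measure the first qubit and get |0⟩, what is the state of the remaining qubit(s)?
-|1⟩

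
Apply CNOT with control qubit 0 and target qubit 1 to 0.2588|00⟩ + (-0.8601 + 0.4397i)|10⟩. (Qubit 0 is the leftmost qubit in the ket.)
0.2588|00⟩ + (-0.8601 + 0.4397i)|11⟩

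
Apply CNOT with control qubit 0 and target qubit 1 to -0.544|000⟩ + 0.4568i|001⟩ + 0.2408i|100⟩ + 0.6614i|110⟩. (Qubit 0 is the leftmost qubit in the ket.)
-0.544|000⟩ + 0.4568i|001⟩ + 0.6614i|100⟩ + 0.2408i|110⟩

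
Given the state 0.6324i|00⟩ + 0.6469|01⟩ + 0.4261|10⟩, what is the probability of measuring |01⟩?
0.4185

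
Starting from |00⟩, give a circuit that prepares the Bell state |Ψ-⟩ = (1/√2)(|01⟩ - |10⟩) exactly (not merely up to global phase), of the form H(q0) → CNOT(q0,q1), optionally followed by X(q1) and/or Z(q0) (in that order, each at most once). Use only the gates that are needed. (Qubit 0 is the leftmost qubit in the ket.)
H(q0) → CNOT(q0,q1) → X(q1) → Z(q0)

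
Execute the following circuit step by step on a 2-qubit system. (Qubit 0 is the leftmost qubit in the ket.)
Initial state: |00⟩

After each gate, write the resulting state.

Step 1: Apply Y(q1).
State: i|01⟩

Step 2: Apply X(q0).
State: i|11⟩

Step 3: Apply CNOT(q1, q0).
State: i|01⟩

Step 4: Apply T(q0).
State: i|01⟩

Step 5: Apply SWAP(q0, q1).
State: i|10⟩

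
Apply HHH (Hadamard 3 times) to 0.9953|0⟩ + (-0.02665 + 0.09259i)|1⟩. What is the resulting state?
(0.6849 + 0.06547i)|0⟩ + (0.7226 - 0.06547i)|1⟩

H² = I, so H^3 = H: a single Hadamard. With (a, b) = (0.9953, (-0.02665 + 0.09259i)), H gives ((a + b)/√2, (a − b)/√2) = ((0.6849 + 0.06547i), (0.7226 - 0.06547i)).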